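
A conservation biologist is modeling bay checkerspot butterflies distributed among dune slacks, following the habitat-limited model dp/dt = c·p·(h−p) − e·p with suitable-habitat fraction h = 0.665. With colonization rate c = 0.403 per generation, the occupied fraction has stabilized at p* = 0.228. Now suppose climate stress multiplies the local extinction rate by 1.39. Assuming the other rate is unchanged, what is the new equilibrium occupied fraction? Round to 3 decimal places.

Balance c(h−p*) = e gives e = 0.403×(0.665 − 0.22800) = 0.17611.
New p* = 0.665 − e/c = 0.665 − 0.24479/0.40300 = 0.05758.

0.058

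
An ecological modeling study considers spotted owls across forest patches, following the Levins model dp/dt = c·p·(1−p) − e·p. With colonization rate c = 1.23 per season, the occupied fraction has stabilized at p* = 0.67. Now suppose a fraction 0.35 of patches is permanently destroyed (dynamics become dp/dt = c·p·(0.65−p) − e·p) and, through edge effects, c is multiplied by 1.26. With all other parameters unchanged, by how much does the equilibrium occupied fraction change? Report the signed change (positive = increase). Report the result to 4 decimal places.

Balance c(1−p*) = e gives e = 1.23×(1 − 0.67000) = 0.40590.
New p* = 0.65 − e/c = 0.65 − 0.40590/1.54980 = 0.38810.
Δp* = 0.38810 − 0.67000 = -0.28190.

-0.2819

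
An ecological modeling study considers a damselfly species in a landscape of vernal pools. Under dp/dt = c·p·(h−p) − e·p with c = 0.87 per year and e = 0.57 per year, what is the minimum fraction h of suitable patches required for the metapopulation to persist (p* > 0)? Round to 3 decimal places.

0.655

p* = h − e/c is positive only when h > e/c.
h_min = e/c = 0.57/0.87 = 0.6552.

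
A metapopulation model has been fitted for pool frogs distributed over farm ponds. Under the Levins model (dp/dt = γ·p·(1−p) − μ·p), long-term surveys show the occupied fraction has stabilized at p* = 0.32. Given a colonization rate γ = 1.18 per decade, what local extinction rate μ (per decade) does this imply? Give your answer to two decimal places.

0.80

At equilibrium γ(1−p*) = μ.
μ = 1.18 × (1 − 0.32) = 1.18 × 0.6800 = 0.8024.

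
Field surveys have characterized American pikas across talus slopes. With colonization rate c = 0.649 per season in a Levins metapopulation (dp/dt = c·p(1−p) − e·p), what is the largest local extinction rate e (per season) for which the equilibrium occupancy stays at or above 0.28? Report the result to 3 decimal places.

0.467

1 − e/c ≥ 0.28 ⇒ e ≤ c(1 − 0.28) = 0.649 × 0.7200.
e_max = 0.4673.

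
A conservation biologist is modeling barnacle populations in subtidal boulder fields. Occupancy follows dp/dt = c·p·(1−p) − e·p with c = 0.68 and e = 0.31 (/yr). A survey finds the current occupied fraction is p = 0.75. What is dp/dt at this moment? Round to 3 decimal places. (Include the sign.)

Colonization term: c·p·(1−p) = 0.68×0.75×0.2500 = 0.12750.
Extinction term: e·p = 0.23250.
dp/dt = 0.12750 − 0.23250 = -0.10500.

-0.105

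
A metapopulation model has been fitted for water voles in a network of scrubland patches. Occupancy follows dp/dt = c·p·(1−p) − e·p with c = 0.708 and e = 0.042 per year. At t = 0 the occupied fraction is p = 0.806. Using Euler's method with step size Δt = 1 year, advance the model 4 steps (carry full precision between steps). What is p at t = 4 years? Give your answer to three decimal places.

Update rule: p ← p + [c·p·(1−p) − e·p]·Δt with Δt = 1.
step 1: Δp = +0.07685, p = 0.88285
step 2: Δp = +0.03614, p = 0.91900
step 3: Δp = +0.01411, p = 0.93310
step 4: Δp = +0.00500, p = 0.93811

0.938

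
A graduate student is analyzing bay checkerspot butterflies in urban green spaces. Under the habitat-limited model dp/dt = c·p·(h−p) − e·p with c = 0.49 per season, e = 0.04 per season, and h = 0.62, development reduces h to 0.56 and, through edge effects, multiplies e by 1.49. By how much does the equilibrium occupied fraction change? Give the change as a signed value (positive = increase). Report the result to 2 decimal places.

Before: p* = h − e/c = 0.62 − 0.04/0.49 = 0.62 − 0.0816 = 0.5384.
After: c = 0.49, e = 0.0596, h = 0.56; p* = 0.56 − 0.0596/0.49 = 0.4384.
Δp* = 0.4384 − 0.5384 = -0.1000.

-0.10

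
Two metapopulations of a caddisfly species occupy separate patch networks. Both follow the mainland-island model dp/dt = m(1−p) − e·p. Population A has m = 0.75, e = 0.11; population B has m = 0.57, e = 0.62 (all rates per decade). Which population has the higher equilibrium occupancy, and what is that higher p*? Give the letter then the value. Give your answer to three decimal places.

A, 0.872

A: p*_A = m/(m+e) = 0.75/0.8600 = 0.8721.
B: p*_B = 0.57/1.1900 = 0.4790.
A is higher at 0.8721.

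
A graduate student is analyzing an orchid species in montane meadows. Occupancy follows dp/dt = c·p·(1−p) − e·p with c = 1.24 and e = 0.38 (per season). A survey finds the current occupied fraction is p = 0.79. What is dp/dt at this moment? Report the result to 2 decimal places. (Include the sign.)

-0.09

Colonization term: c·p·(1−p) = 1.24×0.79×0.2100 = 0.20572.
Extinction term: e·p = 0.30020.
dp/dt = 0.20572 − 0.30020 = -0.09448.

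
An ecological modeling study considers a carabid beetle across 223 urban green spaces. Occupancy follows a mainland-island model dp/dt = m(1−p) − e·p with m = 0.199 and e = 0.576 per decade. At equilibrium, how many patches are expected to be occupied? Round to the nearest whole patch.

57

p* = m/(m+e) = 0.199/0.7750 = 0.2568.
Expected occupied patches = N × p* = 223 × 0.2568 = 57.26 ≈ 57.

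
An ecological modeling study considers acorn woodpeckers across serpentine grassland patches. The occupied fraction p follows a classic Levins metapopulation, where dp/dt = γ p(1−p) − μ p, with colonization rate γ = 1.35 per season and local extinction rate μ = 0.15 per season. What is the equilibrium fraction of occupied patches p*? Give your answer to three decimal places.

Setting dp/dt = 0 and dividing through by p* gives γ·(1−p*) = μ.
So p* = 1 − μ/γ = 1 − 0.15/1.35 = 1 − 0.1111 = 0.8889.

0.889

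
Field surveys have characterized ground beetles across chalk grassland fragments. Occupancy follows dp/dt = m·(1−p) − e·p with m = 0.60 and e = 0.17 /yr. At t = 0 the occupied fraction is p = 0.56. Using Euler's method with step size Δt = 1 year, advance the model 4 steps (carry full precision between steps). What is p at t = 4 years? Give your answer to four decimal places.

Update rule: p ← p + [m·(1−p) − e·p]·Δt with Δt = 1.
t = 1: p = 0.56000 + (+0.16880) = 0.72880
t = 2: p = 0.72880 + (+0.03882) = 0.76762
t = 3: p = 0.76762 + (+0.00893) = 0.77655
t = 4: p = 0.77655 + (+0.00205) = 0.77861

0.7786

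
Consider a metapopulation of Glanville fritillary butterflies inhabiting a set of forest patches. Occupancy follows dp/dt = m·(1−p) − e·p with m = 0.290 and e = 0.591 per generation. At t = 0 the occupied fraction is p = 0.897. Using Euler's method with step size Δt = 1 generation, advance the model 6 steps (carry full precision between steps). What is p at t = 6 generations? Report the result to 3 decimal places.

Update rule: p ← p + [m·(1−p) − e·p]·Δt with Δt = 1.
t = 1: p = 0.89700 + (-0.50026) = 0.39674
t = 2: p = 0.39674 + (-0.05953) = 0.33721
t = 3: p = 0.33721 + (-0.00708) = 0.33013
t = 4: p = 0.33013 + (-0.00084) = 0.32929
t = 5: p = 0.32929 + (-0.00010) = 0.32918
t = 6: p = 0.32918 + (-0.00001) = 0.32917

0.329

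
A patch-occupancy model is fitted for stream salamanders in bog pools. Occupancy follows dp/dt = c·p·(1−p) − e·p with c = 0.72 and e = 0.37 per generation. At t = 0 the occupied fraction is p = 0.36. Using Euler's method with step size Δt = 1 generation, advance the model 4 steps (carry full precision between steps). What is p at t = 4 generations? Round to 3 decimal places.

0.454

Update rule: p ← p + [c·p·(1−p) − e·p]·Δt with Δt = 1.
t = 1: p = 0.36000 + (+0.03269) = 0.39269
t = 2: p = 0.39269 + (+0.02641) = 0.41910
t = 3: p = 0.41910 + (+0.02022) = 0.43932
t = 4: p = 0.43932 + (+0.01480) = 0.45412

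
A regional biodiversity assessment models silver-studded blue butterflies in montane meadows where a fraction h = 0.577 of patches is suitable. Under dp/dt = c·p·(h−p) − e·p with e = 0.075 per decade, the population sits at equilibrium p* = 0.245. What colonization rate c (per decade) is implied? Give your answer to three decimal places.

At equilibrium c(h−p*) = e, so c = e/(h−p*).
c = 0.075/(0.577 − 0.245) = 0.075/0.3320 = 0.2259.

0.226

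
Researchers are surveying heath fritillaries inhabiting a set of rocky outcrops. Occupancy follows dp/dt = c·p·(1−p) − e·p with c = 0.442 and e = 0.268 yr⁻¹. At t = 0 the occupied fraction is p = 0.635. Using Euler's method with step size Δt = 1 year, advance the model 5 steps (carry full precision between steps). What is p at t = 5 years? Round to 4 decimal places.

Update rule: p ← p + [c·p·(1−p) − e·p]·Δt with Δt = 1.
step 1: Δp = -0.06774, p = 0.56726
step 2: Δp = -0.04353, p = 0.52374
step 3: Δp = -0.03011, p = 0.49363
step 4: Δp = -0.02181, p = 0.47182
step 5: Δp = -0.01630, p = 0.45552

0.4555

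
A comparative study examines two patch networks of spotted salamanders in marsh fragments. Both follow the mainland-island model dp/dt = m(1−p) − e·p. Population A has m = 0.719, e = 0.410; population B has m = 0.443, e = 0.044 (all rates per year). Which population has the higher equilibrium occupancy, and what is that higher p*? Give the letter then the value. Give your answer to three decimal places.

B, 0.910

A: p*_A = m/(m+e) = 0.719/1.1290 = 0.6368.
B: p*_B = 0.443/0.4870 = 0.9097.
B is higher at 0.9097.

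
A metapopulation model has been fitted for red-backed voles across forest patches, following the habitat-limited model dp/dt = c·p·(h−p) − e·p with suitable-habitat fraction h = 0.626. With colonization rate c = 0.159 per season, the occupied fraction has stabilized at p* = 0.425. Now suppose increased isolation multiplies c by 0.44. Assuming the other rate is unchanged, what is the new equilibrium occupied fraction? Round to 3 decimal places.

Balance c(h−p*) = e gives e = 0.159×(0.626 − 0.42500) = 0.03196.
New p* = 0.626 − e/c = 0.626 − 0.03196/0.06996 = 0.16917.

0.169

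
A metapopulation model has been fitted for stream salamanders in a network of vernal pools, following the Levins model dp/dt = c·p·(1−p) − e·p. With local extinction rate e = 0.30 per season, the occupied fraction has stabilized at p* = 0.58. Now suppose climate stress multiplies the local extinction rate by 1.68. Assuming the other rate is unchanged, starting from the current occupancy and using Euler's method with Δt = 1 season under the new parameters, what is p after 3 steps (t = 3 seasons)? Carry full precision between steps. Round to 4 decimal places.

0.3740

Balance c(1−p*) = e gives c = e/(1 − 0.58000) = 0.30/0.42000 = 0.71429.
Starting from p₀ = 0.58000; update p ← p + (dp/dt)·Δt with the new parameters.
t = 1: p = 0.58000 + (-0.11832) = 0.46168
t = 2: p = 0.46168 + (-0.05516) = 0.40652
t = 3: p = 0.40652 + (-0.03255) = 0.37396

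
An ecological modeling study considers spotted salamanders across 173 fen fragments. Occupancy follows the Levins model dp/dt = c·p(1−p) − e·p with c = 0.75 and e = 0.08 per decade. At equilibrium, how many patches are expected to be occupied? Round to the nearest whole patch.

155

p* = 1 − e/c = 1 − 0.08/0.75 = 0.8933.
Expected occupied patches = N × p* = 173 × 0.8933 = 154.55 ≈ 155.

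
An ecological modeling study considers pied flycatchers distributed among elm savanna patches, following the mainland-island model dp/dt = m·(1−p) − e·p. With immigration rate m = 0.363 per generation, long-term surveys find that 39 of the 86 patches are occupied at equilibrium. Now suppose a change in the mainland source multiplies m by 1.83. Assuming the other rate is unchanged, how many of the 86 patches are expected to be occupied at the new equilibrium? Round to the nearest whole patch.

Observed p* = 39/86 = 0.45349.
Balance m(1−p*) = e·p* gives e = m(1−p*)/p* = 0.363×0.54651/0.45349 = 0.43746.
New p* = m/(m+e) = 0.66429/(0.66429+0.43746) = 0.60294.
Expected occupied = 86 × 0.60294 = 51.85 ≈ 52.

52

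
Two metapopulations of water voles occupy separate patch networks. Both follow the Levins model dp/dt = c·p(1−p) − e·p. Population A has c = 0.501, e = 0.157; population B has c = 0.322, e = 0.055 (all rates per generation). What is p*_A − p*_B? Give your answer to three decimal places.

A: p*_A = 1 − 0.157/0.501 = 0.6866.
B: p*_B = 1 − 0.055/0.322 = 0.8292.
p*_A − p*_B = 0.6866 − 0.8292 = -0.1426.

-0.143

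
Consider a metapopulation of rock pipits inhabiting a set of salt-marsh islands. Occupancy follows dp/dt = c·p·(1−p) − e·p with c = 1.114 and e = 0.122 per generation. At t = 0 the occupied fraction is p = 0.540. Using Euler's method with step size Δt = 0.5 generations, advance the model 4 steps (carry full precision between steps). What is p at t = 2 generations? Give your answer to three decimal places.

0.839

Update rule: p ← p + [c·p·(1−p) − e·p]·Δt with Δt = 0.5.
p: 0.54000 → 0.64542  (Δp = +0.10542)
p: 0.64542 → 0.73352  (Δp = +0.08810)
p: 0.73352 → 0.79765  (Δp = +0.06413)
p: 0.79765 → 0.83890  (Δp = +0.04125)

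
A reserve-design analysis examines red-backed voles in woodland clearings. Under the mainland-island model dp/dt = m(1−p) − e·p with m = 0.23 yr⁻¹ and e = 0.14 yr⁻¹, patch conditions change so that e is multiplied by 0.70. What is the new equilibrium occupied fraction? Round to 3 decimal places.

Before: p* = 0.23/(0.23+0.14) = 0.6216.
After: m = 0.23, e = 0.098; p* = 0.23/0.3280 = 0.7012.

0.701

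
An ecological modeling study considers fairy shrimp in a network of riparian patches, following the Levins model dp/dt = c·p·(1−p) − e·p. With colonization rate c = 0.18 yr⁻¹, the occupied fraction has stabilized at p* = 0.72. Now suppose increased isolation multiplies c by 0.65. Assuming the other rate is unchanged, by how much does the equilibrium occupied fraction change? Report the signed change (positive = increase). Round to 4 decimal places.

-0.1508

Balance c(1−p*) = e gives e = 0.18×(1 − 0.72000) = 0.05040.
New p* = 1 − e/c = 1 − 0.05040/0.11700 = 0.56923.
Δp* = 0.56923 − 0.72000 = -0.15077.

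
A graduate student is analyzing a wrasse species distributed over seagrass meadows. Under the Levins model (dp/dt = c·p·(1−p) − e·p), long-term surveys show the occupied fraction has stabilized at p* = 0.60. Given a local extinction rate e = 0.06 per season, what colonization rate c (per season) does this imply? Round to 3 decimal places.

At equilibrium c(1−p*) = e, so c = e/(1−p*).
c = 0.06/(1 − 0.60) = 0.06/0.4000 = 0.1500.

0.150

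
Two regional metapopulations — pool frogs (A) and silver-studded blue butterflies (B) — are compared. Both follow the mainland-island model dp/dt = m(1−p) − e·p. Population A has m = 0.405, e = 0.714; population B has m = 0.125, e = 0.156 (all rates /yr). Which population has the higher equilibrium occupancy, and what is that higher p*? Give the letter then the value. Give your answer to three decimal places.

B, 0.445

A: p*_A = m/(m+e) = 0.405/1.1190 = 0.3619.
B: p*_B = 0.125/0.2810 = 0.4448.
B is higher at 0.4448.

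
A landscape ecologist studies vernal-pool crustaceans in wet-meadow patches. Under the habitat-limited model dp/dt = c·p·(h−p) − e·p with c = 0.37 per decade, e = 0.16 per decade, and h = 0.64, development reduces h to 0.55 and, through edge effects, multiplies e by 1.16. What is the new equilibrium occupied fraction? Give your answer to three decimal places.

Before: p* = h − e/c = 0.64 − 0.16/0.37 = 0.64 − 0.4324 = 0.2076.
After: c = 0.37, e = 0.1856, h = 0.55; p* = 0.55 − 0.1856/0.37 = 0.0484.

0.048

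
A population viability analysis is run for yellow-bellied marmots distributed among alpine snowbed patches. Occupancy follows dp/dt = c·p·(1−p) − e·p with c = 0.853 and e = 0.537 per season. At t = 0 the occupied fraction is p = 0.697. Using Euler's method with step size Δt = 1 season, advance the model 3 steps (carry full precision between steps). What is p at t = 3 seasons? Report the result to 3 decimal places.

0.417

Update rule: p ← p + [c·p·(1−p) − e·p]·Δt with Δt = 1.
step 1: Δp = -0.19414, p = 0.50286
step 2: Δp = -0.05679, p = 0.44607
step 3: Δp = -0.02877, p = 0.41730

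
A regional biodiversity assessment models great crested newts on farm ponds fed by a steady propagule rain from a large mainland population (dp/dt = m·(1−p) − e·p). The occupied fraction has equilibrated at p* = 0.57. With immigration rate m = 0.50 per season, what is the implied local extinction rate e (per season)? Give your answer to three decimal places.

At equilibrium m(1−p*) = e·p*, so e = m(1−p*)/p*.
e = 0.50 × 0.4300 / 0.57 = 0.3772.

0.377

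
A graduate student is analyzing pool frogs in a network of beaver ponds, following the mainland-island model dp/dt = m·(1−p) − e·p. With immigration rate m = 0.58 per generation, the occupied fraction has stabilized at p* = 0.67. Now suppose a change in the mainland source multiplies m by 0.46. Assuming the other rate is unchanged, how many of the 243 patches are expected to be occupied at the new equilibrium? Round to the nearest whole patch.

Balance m(1−p*) = e·p* gives e = m(1−p*)/p* = 0.58×0.33000/0.67000 = 0.28567.
New p* = m/(m+e) = 0.26680/(0.26680+0.28567) = 0.48292.
Expected occupied = 243 × 0.48292 = 117.35 ≈ 117.

117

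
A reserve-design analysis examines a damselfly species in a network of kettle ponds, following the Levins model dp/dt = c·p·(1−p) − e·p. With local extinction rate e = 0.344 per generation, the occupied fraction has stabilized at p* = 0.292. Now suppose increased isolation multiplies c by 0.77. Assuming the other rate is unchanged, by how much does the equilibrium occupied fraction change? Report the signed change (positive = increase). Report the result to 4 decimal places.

Balance c(1−p*) = e gives c = e/(1 − 0.29200) = 0.344/0.70800 = 0.48588.
New p* = 1 − e/c = 1 − 0.34400/0.37413 = 0.08053.
Δp* = 0.08053 − 0.29200 = -0.21147.

-0.2115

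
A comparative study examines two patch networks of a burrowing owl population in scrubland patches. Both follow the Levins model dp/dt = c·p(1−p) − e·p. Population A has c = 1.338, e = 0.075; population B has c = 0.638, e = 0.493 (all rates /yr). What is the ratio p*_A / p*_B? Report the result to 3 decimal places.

4.153

A: p*_A = 1 − 0.075/1.338 = 0.9439.
B: p*_B = 1 − 0.493/0.638 = 0.2273.
p*_A / p*_B = 0.9439/0.2273 = 4.1534.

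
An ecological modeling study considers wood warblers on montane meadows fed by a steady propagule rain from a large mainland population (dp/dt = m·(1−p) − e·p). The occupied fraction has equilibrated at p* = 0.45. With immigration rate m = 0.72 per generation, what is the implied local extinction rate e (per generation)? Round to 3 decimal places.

0.880

At equilibrium m(1−p*) = e·p*, so e = m(1−p*)/p*.
e = 0.72 × 0.5500 / 0.45 = 0.8800.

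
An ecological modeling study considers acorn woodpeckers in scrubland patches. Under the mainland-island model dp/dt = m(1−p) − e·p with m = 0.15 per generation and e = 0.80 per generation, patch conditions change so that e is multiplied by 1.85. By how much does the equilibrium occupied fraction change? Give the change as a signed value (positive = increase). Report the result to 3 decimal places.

-0.066

Before: p* = 0.15/(0.15+0.80) = 0.1579.
After: m = 0.15, e = 1.48; p* = 0.15/1.6300 = 0.0920.
Δp* = 0.0920 − 0.1579 = -0.0659.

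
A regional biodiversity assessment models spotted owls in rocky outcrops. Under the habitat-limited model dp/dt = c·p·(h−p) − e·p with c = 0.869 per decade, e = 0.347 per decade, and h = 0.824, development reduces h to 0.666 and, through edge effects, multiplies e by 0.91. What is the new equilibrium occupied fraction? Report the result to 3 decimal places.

0.303

Before: p* = h − e/c = 0.824 − 0.347/0.869 = 0.824 − 0.3993 = 0.4247.
After: c = 0.869, e = 0.31577, h = 0.666; p* = 0.666 − 0.31577/0.869 = 0.3026.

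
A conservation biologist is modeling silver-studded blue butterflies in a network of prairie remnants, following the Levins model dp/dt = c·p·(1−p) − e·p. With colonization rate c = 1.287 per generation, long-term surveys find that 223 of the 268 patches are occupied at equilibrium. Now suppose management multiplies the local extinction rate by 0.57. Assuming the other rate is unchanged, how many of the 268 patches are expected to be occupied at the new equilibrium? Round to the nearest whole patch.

Observed p* = 223/268 = 0.83209.
Balance c(1−p*) = e gives e = 1.287×(1 − 0.83209) = 0.21610.
New p* = 1 − e/c = 1 − 0.12318/1.28700 = 0.90429.
Expected occupied = 268 × 0.90429 = 242.35 ≈ 242.

242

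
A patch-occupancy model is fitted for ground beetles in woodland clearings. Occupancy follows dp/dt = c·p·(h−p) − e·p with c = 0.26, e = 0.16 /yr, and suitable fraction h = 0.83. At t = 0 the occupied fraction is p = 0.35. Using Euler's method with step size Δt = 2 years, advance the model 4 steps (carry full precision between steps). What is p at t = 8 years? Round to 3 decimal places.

0.280

Update rule: p ← p + [c·p·(h−p) − e·p]·Δt with Δt = 2.
  1  |  dp/dt·Δt = -0.024640  |  p_1 = 0.325360
  2  |  dp/dt·Δt = -0.018737  |  p_2 = 0.306623
  3  |  dp/dt·Δt = -0.014670  |  p_3 = 0.291953
  4  |  dp/dt·Δt = -0.011741  |  p_4 = 0.280212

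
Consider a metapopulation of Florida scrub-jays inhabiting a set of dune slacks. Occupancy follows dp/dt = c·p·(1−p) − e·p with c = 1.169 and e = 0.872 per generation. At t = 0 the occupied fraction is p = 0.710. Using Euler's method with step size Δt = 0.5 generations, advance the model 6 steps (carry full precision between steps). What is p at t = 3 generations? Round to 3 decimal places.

0.321

Update rule: p ← p + [c·p·(1−p) − e·p]·Δt with Δt = 0.5.
  1  |  dp/dt·Δt = -0.189211  |  p_1 = 0.520789
  2  |  dp/dt·Δt = -0.081191  |  p_2 = 0.439597
  3  |  dp/dt·Δt = -0.047672  |  p_3 = 0.391925
  4  |  dp/dt·Δt = -0.031581  |  p_4 = 0.360344
  5  |  dp/dt·Δt = -0.022385  |  p_5 = 0.337959
  6  |  dp/dt·Δt = -0.016572  |  p_6 = 0.321386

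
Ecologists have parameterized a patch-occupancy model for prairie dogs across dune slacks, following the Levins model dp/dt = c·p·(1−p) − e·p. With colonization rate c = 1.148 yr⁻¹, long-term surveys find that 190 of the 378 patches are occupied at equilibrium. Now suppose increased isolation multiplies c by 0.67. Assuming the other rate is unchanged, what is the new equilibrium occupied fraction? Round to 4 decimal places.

0.2577

Observed p* = 190/378 = 0.50265.
Balance c(1−p*) = e gives e = 1.148×(1 − 0.50265) = 0.57096.
New p* = 1 − e/c = 1 − 0.57096/0.76916 = 0.25768.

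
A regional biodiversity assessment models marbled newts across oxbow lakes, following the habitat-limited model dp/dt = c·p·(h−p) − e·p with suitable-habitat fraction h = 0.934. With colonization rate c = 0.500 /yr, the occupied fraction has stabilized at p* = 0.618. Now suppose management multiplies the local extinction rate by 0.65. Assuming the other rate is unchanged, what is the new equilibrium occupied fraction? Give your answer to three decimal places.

Balance c(h−p*) = e gives e = 0.500×(0.934 − 0.61800) = 0.15800.
New p* = 0.934 − e/c = 0.934 − 0.10270/0.50000 = 0.72860.

0.729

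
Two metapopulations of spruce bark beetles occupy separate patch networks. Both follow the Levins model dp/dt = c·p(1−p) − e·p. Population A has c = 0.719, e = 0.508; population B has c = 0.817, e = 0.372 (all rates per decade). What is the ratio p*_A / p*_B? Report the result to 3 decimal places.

A: p*_A = 1 − 0.508/0.719 = 0.2935.
B: p*_B = 1 − 0.372/0.817 = 0.5447.
p*_A / p*_B = 0.2935/0.5447 = 0.5388.

0.539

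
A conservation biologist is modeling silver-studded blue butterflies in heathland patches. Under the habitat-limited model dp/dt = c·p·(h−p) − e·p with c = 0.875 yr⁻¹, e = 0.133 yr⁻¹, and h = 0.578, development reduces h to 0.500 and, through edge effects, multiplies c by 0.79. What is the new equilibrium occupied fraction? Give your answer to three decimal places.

Before: p* = h − e/c = 0.578 − 0.133/0.875 = 0.578 − 0.1520 = 0.4260.
After: c = 0.69125, e = 0.133, h = 0.500; p* = 0.500 − 0.133/0.69125 = 0.3076.

0.308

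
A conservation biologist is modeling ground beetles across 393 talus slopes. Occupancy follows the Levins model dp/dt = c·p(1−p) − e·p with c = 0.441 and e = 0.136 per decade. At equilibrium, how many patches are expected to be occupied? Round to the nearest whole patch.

272

p* = 1 − e/c = 1 − 0.136/0.441 = 0.6916.
Expected occupied patches = N × p* = 393 × 0.6916 = 271.80 ≈ 272.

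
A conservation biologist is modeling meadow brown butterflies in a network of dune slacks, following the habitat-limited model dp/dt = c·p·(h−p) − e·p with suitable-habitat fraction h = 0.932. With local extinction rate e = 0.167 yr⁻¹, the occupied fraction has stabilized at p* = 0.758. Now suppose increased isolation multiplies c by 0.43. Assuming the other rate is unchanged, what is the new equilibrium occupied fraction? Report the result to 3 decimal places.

Balance c(h−p*) = e gives c = e/(0.932 − 0.75800) = 0.167/0.17400 = 0.95977.
New p* = 0.932 − e/c = 0.932 − 0.16700/0.41270 = 0.52735.

0.527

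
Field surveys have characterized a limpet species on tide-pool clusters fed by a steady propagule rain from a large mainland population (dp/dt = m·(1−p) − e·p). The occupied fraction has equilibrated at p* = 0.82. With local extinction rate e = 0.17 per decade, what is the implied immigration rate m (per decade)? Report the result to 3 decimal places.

0.774

At equilibrium m(1−p*) = e·p*, so m = e·p*/(1−p*).
m = 0.17 × 0.82 / 0.1800 = 0.1394/0.1800 = 0.7744.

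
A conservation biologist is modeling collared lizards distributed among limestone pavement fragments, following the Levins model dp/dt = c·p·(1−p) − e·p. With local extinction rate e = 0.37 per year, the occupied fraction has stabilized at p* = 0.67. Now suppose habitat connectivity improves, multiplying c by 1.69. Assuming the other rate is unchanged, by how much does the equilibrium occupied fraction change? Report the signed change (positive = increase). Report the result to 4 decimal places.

Balance c(1−p*) = e gives c = e/(1 − 0.67000) = 0.37/0.33000 = 1.12121.
New p* = 1 − e/c = 1 − 0.37000/1.89484 = 0.80473.
Δp* = 0.80473 − 0.67000 = +0.13473.

0.1347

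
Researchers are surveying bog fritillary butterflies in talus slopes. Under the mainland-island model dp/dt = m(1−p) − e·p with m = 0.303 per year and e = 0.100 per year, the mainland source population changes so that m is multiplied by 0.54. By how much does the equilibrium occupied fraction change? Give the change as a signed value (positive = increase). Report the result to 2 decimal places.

-0.13

Before: p* = 0.303/(0.303+0.100) = 0.7519.
After: m = 0.16362, e = 0.1; p* = 0.16362/0.2636 = 0.6207.
Δp* = 0.6207 − 0.7519 = -0.1312.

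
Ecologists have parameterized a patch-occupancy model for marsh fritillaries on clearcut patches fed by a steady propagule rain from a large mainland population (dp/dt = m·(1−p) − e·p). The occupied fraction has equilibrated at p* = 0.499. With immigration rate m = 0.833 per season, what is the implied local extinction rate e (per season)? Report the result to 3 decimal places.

0.836

At equilibrium m(1−p*) = e·p*, so e = m(1−p*)/p*.
e = 0.833 × 0.5010 / 0.499 = 0.8363.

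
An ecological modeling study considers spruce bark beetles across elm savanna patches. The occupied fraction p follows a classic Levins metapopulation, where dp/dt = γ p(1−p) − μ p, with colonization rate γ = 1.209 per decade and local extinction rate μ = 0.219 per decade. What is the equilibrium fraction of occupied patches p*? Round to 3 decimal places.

0.819

Setting dp/dt = 0 and dividing through by p* gives γ·(1−p*) = μ.
So p* = 1 − μ/γ = 1 − 0.219/1.209 = 1 − 0.1811 = 0.8189.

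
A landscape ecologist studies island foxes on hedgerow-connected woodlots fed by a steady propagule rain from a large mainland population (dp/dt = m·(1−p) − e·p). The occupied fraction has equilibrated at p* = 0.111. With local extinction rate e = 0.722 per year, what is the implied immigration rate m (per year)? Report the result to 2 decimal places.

At equilibrium m(1−p*) = e·p*, so m = e·p*/(1−p*).
m = 0.722 × 0.111 / 0.8890 = 0.0801/0.8890 = 0.0901.

0.09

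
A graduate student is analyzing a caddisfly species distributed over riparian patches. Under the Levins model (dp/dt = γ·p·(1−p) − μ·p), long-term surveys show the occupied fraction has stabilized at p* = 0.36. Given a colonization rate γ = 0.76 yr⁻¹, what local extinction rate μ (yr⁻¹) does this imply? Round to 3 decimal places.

0.486

At equilibrium γ(1−p*) = μ.
μ = 0.76 × (1 − 0.36) = 0.76 × 0.6400 = 0.4864.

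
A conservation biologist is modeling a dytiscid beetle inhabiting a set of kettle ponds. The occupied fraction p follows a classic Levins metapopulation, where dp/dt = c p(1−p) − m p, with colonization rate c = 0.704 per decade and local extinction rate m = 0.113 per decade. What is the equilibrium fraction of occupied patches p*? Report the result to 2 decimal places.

0.84

At equilibrium, colonization balances extinction: c·p*·(1−p*) = m·p*.
So p* = 1 − m/c = 1 − 0.113/0.704 = 1 − 0.1605 = 0.8395.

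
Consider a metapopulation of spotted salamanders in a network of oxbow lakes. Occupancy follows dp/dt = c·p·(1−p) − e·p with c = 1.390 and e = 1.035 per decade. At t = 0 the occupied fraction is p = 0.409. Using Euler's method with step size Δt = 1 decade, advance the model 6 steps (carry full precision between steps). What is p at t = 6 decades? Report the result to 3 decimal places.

Update rule: p ← p + [c·p·(1−p) − e·p]·Δt with Δt = 1.
t = 1: p = 0.40900 + (-0.08733) = 0.32167
t = 2: p = 0.32167 + (-0.02964) = 0.29204
t = 3: p = 0.29204 + (-0.01487) = 0.27716
t = 4: p = 0.27716 + (-0.00839) = 0.26878
t = 5: p = 0.26878 + (-0.00500) = 0.26378
t = 6: p = 0.26378 + (-0.00307) = 0.26070

0.261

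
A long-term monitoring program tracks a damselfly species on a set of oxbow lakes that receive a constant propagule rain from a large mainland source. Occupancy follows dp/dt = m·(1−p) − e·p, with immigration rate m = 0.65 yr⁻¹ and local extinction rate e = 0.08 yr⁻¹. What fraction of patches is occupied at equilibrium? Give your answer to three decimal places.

0.890

At equilibrium the propagule rain into empty patches balances local extinction: m(1−p*) = e·p*.
p* = m/(m+e) = 0.65/(0.65+0.08) = 0.65/0.7300 = 0.8904.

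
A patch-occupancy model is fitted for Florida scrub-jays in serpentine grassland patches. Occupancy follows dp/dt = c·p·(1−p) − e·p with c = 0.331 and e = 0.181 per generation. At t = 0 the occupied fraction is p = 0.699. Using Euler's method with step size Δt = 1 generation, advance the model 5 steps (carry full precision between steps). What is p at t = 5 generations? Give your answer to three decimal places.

0.532

Update rule: p ← p + [c·p·(1−p) − e·p]·Δt with Δt = 1.
  1  |  dp/dt·Δt = -0.056877  |  p_1 = 0.642123
  2  |  dp/dt·Δt = -0.040160  |  p_2 = 0.601963
  3  |  dp/dt·Δt = -0.029647  |  p_3 = 0.572316
  4  |  dp/dt·Δt = -0.022570  |  p_4 = 0.549746
  5  |  dp/dt·Δt = -0.017573  |  p_5 = 0.532173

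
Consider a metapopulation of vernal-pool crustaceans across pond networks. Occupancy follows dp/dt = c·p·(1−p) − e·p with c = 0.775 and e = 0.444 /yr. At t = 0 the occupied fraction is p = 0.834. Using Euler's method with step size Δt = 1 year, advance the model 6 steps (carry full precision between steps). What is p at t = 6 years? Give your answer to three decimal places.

Update rule: p ← p + [c·p·(1−p) − e·p]·Δt with Δt = 1.
step 1: Δp = -0.26300, p = 0.57100
step 2: Δp = -0.06368, p = 0.50732
step 3: Δp = -0.03154, p = 0.47578
step 4: Δp = -0.01795, p = 0.45783
step 5: Δp = -0.01090, p = 0.44692
step 6: Δp = -0.00687, p = 0.44006

0.440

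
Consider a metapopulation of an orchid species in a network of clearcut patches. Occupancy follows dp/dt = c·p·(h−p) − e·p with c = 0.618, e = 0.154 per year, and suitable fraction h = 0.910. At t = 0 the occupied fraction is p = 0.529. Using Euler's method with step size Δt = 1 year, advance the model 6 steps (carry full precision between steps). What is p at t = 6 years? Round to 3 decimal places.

0.653

Update rule: p ← p + [c·p·(h−p) − e·p]·Δt with Δt = 1.
p: 0.52900 → 0.57209  (Δp = +0.04309)
p: 0.57209 → 0.60346  (Δp = +0.03137)
p: 0.60346 → 0.62485  (Δp = +0.02139)
p: 0.62485 → 0.63873  (Δp = +0.01389)
p: 0.63873 → 0.64745  (Δp = +0.00871)
p: 0.64745 → 0.65279  (Δp = +0.00535)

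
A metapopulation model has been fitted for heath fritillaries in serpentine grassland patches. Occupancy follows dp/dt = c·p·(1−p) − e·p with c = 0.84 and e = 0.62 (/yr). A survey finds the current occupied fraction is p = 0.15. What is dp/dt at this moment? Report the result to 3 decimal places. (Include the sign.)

Colonization term: c·p·(1−p) = 0.84×0.15×0.8500 = 0.10710.
Extinction term: e·p = 0.09300.
dp/dt = 0.10710 − 0.09300 = 0.01410.

0.014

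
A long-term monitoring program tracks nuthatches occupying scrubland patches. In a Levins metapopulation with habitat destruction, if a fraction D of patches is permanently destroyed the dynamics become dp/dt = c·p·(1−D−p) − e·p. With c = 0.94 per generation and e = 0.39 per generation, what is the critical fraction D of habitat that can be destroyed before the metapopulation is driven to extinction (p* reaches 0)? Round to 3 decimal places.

The nontrivial equilibrium is p* = (1−D) − e/c; extinction occurs when this hits zero.
So D_crit = 1 − e/c = 1 − 0.39/0.94 = 1 − 0.4149 = 0.5851.
This equals the undisturbed p*, a classic result of Lande's extension.

0.585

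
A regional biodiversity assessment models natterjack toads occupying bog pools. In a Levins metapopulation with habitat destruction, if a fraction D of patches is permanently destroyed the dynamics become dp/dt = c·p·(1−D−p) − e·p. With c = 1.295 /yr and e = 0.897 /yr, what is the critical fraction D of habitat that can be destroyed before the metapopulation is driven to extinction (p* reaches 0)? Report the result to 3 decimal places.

0.307

The nontrivial equilibrium is p* = (1−D) − e/c; extinction occurs when this hits zero.
So D_crit = 1 − e/c = 1 − 0.897/1.295 = 1 − 0.6927 = 0.3073.
Note this equals the original equilibrium occupancy — the Levins extinction-debt result.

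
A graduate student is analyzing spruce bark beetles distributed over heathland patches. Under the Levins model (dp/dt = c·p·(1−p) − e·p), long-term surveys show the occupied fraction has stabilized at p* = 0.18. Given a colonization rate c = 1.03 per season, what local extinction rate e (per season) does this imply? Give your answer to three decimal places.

At equilibrium c(1−p*) = e.
e = 1.03 × (1 − 0.18) = 1.03 × 0.8200 = 0.8446.

0.845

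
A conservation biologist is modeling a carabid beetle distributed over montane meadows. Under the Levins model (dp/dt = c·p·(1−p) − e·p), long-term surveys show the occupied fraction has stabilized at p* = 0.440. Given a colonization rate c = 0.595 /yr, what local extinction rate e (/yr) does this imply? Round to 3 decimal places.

0.333

At equilibrium c(1−p*) = e.
e = 0.595 × (1 − 0.440) = 0.595 × 0.5600 = 0.3332.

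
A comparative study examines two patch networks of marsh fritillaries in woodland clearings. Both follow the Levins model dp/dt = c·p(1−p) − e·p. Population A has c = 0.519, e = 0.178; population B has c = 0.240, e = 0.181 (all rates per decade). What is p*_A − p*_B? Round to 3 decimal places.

A: p*_A = 1 − 0.178/0.519 = 0.6570.
B: p*_B = 1 − 0.181/0.240 = 0.2458.
p*_A − p*_B = 0.6570 − 0.2458 = 0.4112.

0.411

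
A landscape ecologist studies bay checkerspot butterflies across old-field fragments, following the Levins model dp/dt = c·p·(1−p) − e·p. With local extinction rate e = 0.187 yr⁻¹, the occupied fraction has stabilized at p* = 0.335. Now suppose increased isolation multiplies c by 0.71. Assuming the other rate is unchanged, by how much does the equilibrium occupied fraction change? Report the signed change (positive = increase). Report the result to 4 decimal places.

Balance c(1−p*) = e gives c = e/(1 − 0.33500) = 0.187/0.66500 = 0.28120.
New p* = 1 − e/c = 1 − 0.18700/0.19965 = 0.06336.
Δp* = 0.06336 − 0.33500 = -0.27164.

-0.2716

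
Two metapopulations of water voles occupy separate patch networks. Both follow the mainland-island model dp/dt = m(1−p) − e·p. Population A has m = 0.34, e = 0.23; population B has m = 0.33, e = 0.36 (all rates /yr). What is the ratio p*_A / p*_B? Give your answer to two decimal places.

1.25

A: p*_A = m/(m+e) = 0.34/0.5700 = 0.5965.
B: p*_B = 0.33/0.6900 = 0.4783.
p*_A / p*_B = 0.5965/0.4783 = 1.2472.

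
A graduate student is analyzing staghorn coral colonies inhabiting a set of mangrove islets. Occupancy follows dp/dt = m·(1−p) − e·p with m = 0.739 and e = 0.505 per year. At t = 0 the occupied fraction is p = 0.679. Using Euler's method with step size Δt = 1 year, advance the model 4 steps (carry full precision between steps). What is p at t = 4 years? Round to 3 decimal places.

Update rule: p ← p + [m·(1−p) − e·p]·Δt with Δt = 1.
t = 1: p = 0.67900 + (-0.10568) = 0.57332
t = 2: p = 0.57332 + (+0.02578) = 0.59911
t = 3: p = 0.59911 + (-0.00629) = 0.59282
t = 4: p = 0.59282 + (+0.00154) = 0.59435

0.594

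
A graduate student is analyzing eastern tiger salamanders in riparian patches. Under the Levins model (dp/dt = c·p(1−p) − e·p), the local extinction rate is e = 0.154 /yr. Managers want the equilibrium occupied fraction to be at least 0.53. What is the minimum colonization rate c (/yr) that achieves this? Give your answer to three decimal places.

p* = 1 − e/c ≥ 0.53 requires e/c ≤ 0.4700, i.e. c ≥ e/0.4700.
c_min = 0.154/0.4700 = 0.3277.

0.328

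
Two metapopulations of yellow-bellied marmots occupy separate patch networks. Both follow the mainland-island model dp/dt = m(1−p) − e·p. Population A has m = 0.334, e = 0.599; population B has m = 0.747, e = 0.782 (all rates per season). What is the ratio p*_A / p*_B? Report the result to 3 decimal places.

0.733

A: p*_A = m/(m+e) = 0.334/0.9330 = 0.3580.
B: p*_B = 0.747/1.5290 = 0.4886.
p*_A / p*_B = 0.3580/0.4886 = 0.7327.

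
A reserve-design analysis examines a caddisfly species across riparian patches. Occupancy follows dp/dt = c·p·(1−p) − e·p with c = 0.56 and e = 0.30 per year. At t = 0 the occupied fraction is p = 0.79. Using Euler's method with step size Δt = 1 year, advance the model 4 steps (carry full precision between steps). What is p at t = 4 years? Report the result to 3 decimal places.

Update rule: p ← p + [c·p·(1−p) − e·p]·Δt with Δt = 1.
  1  |  dp/dt·Δt = -0.144096  |  p_1 = 0.645904
  2  |  dp/dt·Δt = -0.065692  |  p_2 = 0.580212
  3  |  dp/dt·Δt = -0.037666  |  p_3 = 0.542545
  4  |  dp/dt·Δt = -0.023777  |  p_4 = 0.518768

0.519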